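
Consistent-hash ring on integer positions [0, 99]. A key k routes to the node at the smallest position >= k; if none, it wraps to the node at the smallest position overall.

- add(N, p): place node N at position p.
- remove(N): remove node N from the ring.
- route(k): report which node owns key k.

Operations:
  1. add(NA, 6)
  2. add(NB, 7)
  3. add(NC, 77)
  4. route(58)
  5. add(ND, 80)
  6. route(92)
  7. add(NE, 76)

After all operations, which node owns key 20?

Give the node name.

Answer: NE

Derivation:
Op 1: add NA@6 -> ring=[6:NA]
Op 2: add NB@7 -> ring=[6:NA,7:NB]
Op 3: add NC@77 -> ring=[6:NA,7:NB,77:NC]
Op 4: route key 58: smallest pos >= 58 is 77 -> NC
Op 5: add ND@80 -> ring=[6:NA,7:NB,77:NC,80:ND]
Op 6: route key 92: none >= 92, wrap to smallest pos 6 -> NA
Op 7: add NE@76 -> ring=[6:NA,7:NB,76:NE,77:NC,80:ND]
Final route key 20: smallest pos >= 20 is 76 -> NE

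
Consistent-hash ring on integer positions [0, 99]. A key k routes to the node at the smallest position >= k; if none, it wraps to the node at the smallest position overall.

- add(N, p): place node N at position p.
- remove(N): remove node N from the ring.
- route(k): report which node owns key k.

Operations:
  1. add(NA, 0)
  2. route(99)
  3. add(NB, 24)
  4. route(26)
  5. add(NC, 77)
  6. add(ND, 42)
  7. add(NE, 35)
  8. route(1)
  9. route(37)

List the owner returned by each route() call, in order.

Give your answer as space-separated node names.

Answer: NA NA NB ND

Derivation:
Op 1: add NA@0 -> ring=[0:NA]
Op 2: route key 99: none >= 99, wrap to smallest pos 0 -> NA
Op 3: add NB@24 -> ring=[0:NA,24:NB]
Op 4: route key 26: none >= 26, wrap to smallest pos 0 -> NA
Op 5: add NC@77 -> ring=[0:NA,24:NB,77:NC]
Op 6: add ND@42 -> ring=[0:NA,24:NB,42:ND,77:NC]
Op 7: add NE@35 -> ring=[0:NA,24:NB,35:NE,42:ND,77:NC]
Op 8: route key 1: smallest pos >= 1 is 24 -> NB
Op 9: route key 37: smallest pos >= 37 is 42 -> ND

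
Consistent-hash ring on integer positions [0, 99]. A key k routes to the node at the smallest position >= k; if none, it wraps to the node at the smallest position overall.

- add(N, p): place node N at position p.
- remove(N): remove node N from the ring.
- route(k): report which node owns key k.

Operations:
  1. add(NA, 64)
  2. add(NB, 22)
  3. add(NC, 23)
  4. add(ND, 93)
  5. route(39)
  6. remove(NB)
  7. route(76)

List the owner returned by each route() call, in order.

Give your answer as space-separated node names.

Op 1: add NA@64 -> ring=[64:NA]
Op 2: add NB@22 -> ring=[22:NB,64:NA]
Op 3: add NC@23 -> ring=[22:NB,23:NC,64:NA]
Op 4: add ND@93 -> ring=[22:NB,23:NC,64:NA,93:ND]
Op 5: route key 39: smallest pos >= 39 is 64 -> NA
Op 6: remove NB -> ring=[23:NC,64:NA,93:ND]
Op 7: route key 76: smallest pos >= 76 is 93 -> ND

Answer: NA ND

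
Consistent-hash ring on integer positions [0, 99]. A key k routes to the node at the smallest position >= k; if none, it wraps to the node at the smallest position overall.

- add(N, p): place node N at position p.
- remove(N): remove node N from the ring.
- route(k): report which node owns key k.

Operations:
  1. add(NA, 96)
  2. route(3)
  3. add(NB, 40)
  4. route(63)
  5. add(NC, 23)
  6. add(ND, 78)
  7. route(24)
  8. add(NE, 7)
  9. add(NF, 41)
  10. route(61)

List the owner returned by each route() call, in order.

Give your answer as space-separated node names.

Op 1: add NA@96 -> ring=[96:NA]
Op 2: route key 3: smallest pos >= 3 is 96 -> NA
Op 3: add NB@40 -> ring=[40:NB,96:NA]
Op 4: route key 63: smallest pos >= 63 is 96 -> NA
Op 5: add NC@23 -> ring=[23:NC,40:NB,96:NA]
Op 6: add ND@78 -> ring=[23:NC,40:NB,78:ND,96:NA]
Op 7: route key 24: smallest pos >= 24 is 40 -> NB
Op 8: add NE@7 -> ring=[7:NE,23:NC,40:NB,78:ND,96:NA]
Op 9: add NF@41 -> ring=[7:NE,23:NC,40:NB,41:NF,78:ND,96:NA]
Op 10: route key 61: smallest pos >= 61 is 78 -> ND

Answer: NA NA NB ND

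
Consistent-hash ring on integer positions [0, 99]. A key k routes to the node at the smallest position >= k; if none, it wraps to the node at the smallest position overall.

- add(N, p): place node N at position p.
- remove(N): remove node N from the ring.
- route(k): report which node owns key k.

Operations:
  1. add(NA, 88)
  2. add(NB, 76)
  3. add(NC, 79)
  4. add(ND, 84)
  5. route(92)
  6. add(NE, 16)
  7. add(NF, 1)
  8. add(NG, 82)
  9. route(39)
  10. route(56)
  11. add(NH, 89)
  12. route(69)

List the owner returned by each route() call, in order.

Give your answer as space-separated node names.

Answer: NB NB NB NB

Derivation:
Op 1: add NA@88 -> ring=[88:NA]
Op 2: add NB@76 -> ring=[76:NB,88:NA]
Op 3: add NC@79 -> ring=[76:NB,79:NC,88:NA]
Op 4: add ND@84 -> ring=[76:NB,79:NC,84:ND,88:NA]
Op 5: route key 92: none >= 92, wrap to smallest pos 76 -> NB
Op 6: add NE@16 -> ring=[16:NE,76:NB,79:NC,84:ND,88:NA]
Op 7: add NF@1 -> ring=[1:NF,16:NE,76:NB,79:NC,84:ND,88:NA]
Op 8: add NG@82 -> ring=[1:NF,16:NE,76:NB,79:NC,82:NG,84:ND,88:NA]
Op 9: route key 39: smallest pos >= 39 is 76 -> NB
Op 10: route key 56: smallest pos >= 56 is 76 -> NB
Op 11: add NH@89 -> ring=[1:NF,16:NE,76:NB,79:NC,82:NG,84:ND,88:NA,89:NH]
Op 12: route key 69: smallest pos >= 69 is 76 -> NB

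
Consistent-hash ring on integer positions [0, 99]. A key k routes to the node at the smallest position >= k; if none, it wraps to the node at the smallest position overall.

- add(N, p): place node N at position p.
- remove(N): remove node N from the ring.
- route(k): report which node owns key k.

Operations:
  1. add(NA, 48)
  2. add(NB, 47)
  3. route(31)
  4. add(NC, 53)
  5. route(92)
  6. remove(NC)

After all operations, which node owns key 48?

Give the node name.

Op 1: add NA@48 -> ring=[48:NA]
Op 2: add NB@47 -> ring=[47:NB,48:NA]
Op 3: route key 31: smallest pos >= 31 is 47 -> NB
Op 4: add NC@53 -> ring=[47:NB,48:NA,53:NC]
Op 5: route key 92: none >= 92, wrap to smallest pos 47 -> NB
Op 6: remove NC -> ring=[47:NB,48:NA]
Final route key 48: smallest pos >= 48 is 48 -> NA

Answer: NA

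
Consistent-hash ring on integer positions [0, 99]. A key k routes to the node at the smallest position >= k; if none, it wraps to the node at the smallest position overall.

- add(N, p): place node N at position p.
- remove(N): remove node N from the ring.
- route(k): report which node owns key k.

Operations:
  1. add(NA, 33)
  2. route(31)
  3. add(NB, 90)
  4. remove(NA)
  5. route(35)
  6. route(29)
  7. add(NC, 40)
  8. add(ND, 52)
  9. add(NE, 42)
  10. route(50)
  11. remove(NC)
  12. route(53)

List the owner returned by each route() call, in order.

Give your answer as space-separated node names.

Op 1: add NA@33 -> ring=[33:NA]
Op 2: route key 31: smallest pos >= 31 is 33 -> NA
Op 3: add NB@90 -> ring=[33:NA,90:NB]
Op 4: remove NA -> ring=[90:NB]
Op 5: route key 35: smallest pos >= 35 is 90 -> NB
Op 6: route key 29: smallest pos >= 29 is 90 -> NB
Op 7: add NC@40 -> ring=[40:NC,90:NB]
Op 8: add ND@52 -> ring=[40:NC,52:ND,90:NB]
Op 9: add NE@42 -> ring=[40:NC,42:NE,52:ND,90:NB]
Op 10: route key 50: smallest pos >= 50 is 52 -> ND
Op 11: remove NC -> ring=[42:NE,52:ND,90:NB]
Op 12: route key 53: smallest pos >= 53 is 90 -> NB

Answer: NA NB NB ND NB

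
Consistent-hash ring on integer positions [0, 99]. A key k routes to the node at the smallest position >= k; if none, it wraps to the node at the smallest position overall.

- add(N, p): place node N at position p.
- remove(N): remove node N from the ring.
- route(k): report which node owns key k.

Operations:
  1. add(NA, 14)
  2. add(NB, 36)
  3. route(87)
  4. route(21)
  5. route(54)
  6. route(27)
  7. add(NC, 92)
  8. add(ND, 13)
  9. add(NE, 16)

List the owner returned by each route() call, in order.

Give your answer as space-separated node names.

Op 1: add NA@14 -> ring=[14:NA]
Op 2: add NB@36 -> ring=[14:NA,36:NB]
Op 3: route key 87: none >= 87, wrap to smallest pos 14 -> NA
Op 4: route key 21: smallest pos >= 21 is 36 -> NB
Op 5: route key 54: none >= 54, wrap to smallest pos 14 -> NA
Op 6: route key 27: smallest pos >= 27 is 36 -> NB
Op 7: add NC@92 -> ring=[14:NA,36:NB,92:NC]
Op 8: add ND@13 -> ring=[13:ND,14:NA,36:NB,92:NC]
Op 9: add NE@16 -> ring=[13:ND,14:NA,16:NE,36:NB,92:NC]

Answer: NA NB NA NB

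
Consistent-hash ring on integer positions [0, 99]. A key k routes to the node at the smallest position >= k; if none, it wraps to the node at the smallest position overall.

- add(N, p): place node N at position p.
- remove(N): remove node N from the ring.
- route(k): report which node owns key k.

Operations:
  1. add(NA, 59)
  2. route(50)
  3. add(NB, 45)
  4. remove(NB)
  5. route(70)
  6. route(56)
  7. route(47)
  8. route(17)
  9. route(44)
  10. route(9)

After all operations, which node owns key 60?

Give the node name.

Answer: NA

Derivation:
Op 1: add NA@59 -> ring=[59:NA]
Op 2: route key 50: smallest pos >= 50 is 59 -> NA
Op 3: add NB@45 -> ring=[45:NB,59:NA]
Op 4: remove NB -> ring=[59:NA]
Op 5: route key 70: none >= 70, wrap to smallest pos 59 -> NA
Op 6: route key 56: smallest pos >= 56 is 59 -> NA
Op 7: route key 47: smallest pos >= 47 is 59 -> NA
Op 8: route key 17: smallest pos >= 17 is 59 -> NA
Op 9: route key 44: smallest pos >= 44 is 59 -> NA
Op 10: route key 9: smallest pos >= 9 is 59 -> NA
Final route key 60: none >= 60, wrap to smallest pos 59 -> NA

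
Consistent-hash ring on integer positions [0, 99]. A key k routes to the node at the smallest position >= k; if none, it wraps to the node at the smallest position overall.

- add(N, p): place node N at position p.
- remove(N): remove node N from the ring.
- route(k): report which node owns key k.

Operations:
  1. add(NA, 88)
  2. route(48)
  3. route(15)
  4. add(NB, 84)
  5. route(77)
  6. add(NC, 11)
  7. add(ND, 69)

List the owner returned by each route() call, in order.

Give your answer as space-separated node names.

Op 1: add NA@88 -> ring=[88:NA]
Op 2: route key 48: smallest pos >= 48 is 88 -> NA
Op 3: route key 15: smallest pos >= 15 is 88 -> NA
Op 4: add NB@84 -> ring=[84:NB,88:NA]
Op 5: route key 77: smallest pos >= 77 is 84 -> NB
Op 6: add NC@11 -> ring=[11:NC,84:NB,88:NA]
Op 7: add ND@69 -> ring=[11:NC,69:ND,84:NB,88:NA]

Answer: NA NA NB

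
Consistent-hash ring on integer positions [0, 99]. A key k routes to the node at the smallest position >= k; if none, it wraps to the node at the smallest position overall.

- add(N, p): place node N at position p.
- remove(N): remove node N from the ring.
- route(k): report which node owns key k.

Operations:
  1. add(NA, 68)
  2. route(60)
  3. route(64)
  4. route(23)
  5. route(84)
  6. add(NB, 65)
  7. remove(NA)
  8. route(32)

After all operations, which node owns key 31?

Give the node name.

Answer: NB

Derivation:
Op 1: add NA@68 -> ring=[68:NA]
Op 2: route key 60: smallest pos >= 60 is 68 -> NA
Op 3: route key 64: smallest pos >= 64 is 68 -> NA
Op 4: route key 23: smallest pos >= 23 is 68 -> NA
Op 5: route key 84: none >= 84, wrap to smallest pos 68 -> NA
Op 6: add NB@65 -> ring=[65:NB,68:NA]
Op 7: remove NA -> ring=[65:NB]
Op 8: route key 32: smallest pos >= 32 is 65 -> NB
Final route key 31: smallest pos >= 31 is 65 -> NB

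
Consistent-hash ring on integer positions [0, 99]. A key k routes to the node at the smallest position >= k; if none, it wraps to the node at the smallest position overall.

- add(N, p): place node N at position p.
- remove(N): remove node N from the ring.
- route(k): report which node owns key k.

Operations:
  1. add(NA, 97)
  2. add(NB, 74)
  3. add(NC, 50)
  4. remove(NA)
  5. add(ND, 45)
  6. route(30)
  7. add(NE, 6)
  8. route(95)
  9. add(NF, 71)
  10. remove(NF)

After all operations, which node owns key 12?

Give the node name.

Answer: ND

Derivation:
Op 1: add NA@97 -> ring=[97:NA]
Op 2: add NB@74 -> ring=[74:NB,97:NA]
Op 3: add NC@50 -> ring=[50:NC,74:NB,97:NA]
Op 4: remove NA -> ring=[50:NC,74:NB]
Op 5: add ND@45 -> ring=[45:ND,50:NC,74:NB]
Op 6: route key 30: smallest pos >= 30 is 45 -> ND
Op 7: add NE@6 -> ring=[6:NE,45:ND,50:NC,74:NB]
Op 8: route key 95: none >= 95, wrap to smallest pos 6 -> NE
Op 9: add NF@71 -> ring=[6:NE,45:ND,50:NC,71:NF,74:NB]
Op 10: remove NF -> ring=[6:NE,45:ND,50:NC,74:NB]
Final route key 12: smallest pos >= 12 is 45 -> ND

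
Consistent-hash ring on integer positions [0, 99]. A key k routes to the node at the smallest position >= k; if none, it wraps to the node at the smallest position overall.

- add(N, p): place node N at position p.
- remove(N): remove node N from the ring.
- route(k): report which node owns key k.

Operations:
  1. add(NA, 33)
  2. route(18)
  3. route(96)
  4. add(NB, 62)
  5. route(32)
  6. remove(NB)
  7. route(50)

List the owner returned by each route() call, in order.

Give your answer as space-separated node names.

Answer: NA NA NA NA

Derivation:
Op 1: add NA@33 -> ring=[33:NA]
Op 2: route key 18: smallest pos >= 18 is 33 -> NA
Op 3: route key 96: none >= 96, wrap to smallest pos 33 -> NA
Op 4: add NB@62 -> ring=[33:NA,62:NB]
Op 5: route key 32: smallest pos >= 32 is 33 -> NA
Op 6: remove NB -> ring=[33:NA]
Op 7: route key 50: none >= 50, wrap to smallest pos 33 -> NA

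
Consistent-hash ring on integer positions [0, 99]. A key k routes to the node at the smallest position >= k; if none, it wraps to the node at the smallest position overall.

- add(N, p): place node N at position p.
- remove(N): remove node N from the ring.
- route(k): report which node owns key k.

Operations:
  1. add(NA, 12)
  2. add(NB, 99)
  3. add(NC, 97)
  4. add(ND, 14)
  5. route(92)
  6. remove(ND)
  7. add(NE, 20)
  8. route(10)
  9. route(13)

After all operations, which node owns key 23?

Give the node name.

Op 1: add NA@12 -> ring=[12:NA]
Op 2: add NB@99 -> ring=[12:NA,99:NB]
Op 3: add NC@97 -> ring=[12:NA,97:NC,99:NB]
Op 4: add ND@14 -> ring=[12:NA,14:ND,97:NC,99:NB]
Op 5: route key 92: smallest pos >= 92 is 97 -> NC
Op 6: remove ND -> ring=[12:NA,97:NC,99:NB]
Op 7: add NE@20 -> ring=[12:NA,20:NE,97:NC,99:NB]
Op 8: route key 10: smallest pos >= 10 is 12 -> NA
Op 9: route key 13: smallest pos >= 13 is 20 -> NE
Final route key 23: smallest pos >= 23 is 97 -> NC

Answer: NC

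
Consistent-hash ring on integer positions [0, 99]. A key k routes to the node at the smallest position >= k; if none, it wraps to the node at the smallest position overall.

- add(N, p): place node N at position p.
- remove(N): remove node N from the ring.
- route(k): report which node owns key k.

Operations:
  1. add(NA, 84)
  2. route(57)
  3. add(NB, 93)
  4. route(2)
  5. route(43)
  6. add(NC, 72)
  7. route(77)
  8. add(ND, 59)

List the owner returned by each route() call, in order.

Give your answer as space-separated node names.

Op 1: add NA@84 -> ring=[84:NA]
Op 2: route key 57: smallest pos >= 57 is 84 -> NA
Op 3: add NB@93 -> ring=[84:NA,93:NB]
Op 4: route key 2: smallest pos >= 2 is 84 -> NA
Op 5: route key 43: smallest pos >= 43 is 84 -> NA
Op 6: add NC@72 -> ring=[72:NC,84:NA,93:NB]
Op 7: route key 77: smallest pos >= 77 is 84 -> NA
Op 8: add ND@59 -> ring=[59:ND,72:NC,84:NA,93:NB]

Answer: NA NA NA NA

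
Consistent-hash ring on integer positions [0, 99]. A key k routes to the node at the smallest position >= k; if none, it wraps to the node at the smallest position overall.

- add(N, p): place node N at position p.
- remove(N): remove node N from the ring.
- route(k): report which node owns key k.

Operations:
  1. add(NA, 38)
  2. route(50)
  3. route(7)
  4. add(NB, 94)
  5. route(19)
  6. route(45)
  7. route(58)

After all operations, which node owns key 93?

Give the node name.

Op 1: add NA@38 -> ring=[38:NA]
Op 2: route key 50: none >= 50, wrap to smallest pos 38 -> NA
Op 3: route key 7: smallest pos >= 7 is 38 -> NA
Op 4: add NB@94 -> ring=[38:NA,94:NB]
Op 5: route key 19: smallest pos >= 19 is 38 -> NA
Op 6: route key 45: smallest pos >= 45 is 94 -> NB
Op 7: route key 58: smallest pos >= 58 is 94 -> NB
Final route key 93: smallest pos >= 93 is 94 -> NB

Answer: NB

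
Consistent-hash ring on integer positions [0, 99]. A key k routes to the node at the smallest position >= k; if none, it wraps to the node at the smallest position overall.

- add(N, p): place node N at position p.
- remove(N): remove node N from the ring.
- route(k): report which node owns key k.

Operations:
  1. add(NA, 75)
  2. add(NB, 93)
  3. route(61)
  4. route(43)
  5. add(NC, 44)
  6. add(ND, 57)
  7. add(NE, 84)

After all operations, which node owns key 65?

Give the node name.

Answer: NA

Derivation:
Op 1: add NA@75 -> ring=[75:NA]
Op 2: add NB@93 -> ring=[75:NA,93:NB]
Op 3: route key 61: smallest pos >= 61 is 75 -> NA
Op 4: route key 43: smallest pos >= 43 is 75 -> NA
Op 5: add NC@44 -> ring=[44:NC,75:NA,93:NB]
Op 6: add ND@57 -> ring=[44:NC,57:ND,75:NA,93:NB]
Op 7: add NE@84 -> ring=[44:NC,57:ND,75:NA,84:NE,93:NB]
Final route key 65: smallest pos >= 65 is 75 -> NA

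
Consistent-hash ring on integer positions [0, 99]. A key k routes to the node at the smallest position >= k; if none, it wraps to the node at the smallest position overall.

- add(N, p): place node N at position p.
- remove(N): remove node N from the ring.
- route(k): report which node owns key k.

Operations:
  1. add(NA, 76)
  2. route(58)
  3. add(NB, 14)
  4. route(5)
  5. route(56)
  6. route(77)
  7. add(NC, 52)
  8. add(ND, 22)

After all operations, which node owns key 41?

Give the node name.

Answer: NC

Derivation:
Op 1: add NA@76 -> ring=[76:NA]
Op 2: route key 58: smallest pos >= 58 is 76 -> NA
Op 3: add NB@14 -> ring=[14:NB,76:NA]
Op 4: route key 5: smallest pos >= 5 is 14 -> NB
Op 5: route key 56: smallest pos >= 56 is 76 -> NA
Op 6: route key 77: none >= 77, wrap to smallest pos 14 -> NB
Op 7: add NC@52 -> ring=[14:NB,52:NC,76:NA]
Op 8: add ND@22 -> ring=[14:NB,22:ND,52:NC,76:NA]
Final route key 41: smallest pos >= 41 is 52 -> NC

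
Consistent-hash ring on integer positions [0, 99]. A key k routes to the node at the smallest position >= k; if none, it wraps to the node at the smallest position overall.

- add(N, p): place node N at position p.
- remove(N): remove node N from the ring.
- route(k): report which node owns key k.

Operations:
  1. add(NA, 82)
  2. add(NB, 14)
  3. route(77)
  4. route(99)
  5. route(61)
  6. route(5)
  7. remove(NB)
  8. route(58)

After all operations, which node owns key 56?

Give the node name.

Answer: NA

Derivation:
Op 1: add NA@82 -> ring=[82:NA]
Op 2: add NB@14 -> ring=[14:NB,82:NA]
Op 3: route key 77: smallest pos >= 77 is 82 -> NA
Op 4: route key 99: none >= 99, wrap to smallest pos 14 -> NB
Op 5: route key 61: smallest pos >= 61 is 82 -> NA
Op 6: route key 5: smallest pos >= 5 is 14 -> NB
Op 7: remove NB -> ring=[82:NA]
Op 8: route key 58: smallest pos >= 58 is 82 -> NA
Final route key 56: smallest pos >= 56 is 82 -> NA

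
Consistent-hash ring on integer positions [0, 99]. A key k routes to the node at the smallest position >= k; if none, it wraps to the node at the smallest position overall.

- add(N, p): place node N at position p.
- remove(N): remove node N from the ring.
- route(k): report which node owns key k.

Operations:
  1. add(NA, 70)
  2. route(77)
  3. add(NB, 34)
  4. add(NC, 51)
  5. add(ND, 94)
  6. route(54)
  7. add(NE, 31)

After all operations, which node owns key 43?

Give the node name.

Op 1: add NA@70 -> ring=[70:NA]
Op 2: route key 77: none >= 77, wrap to smallest pos 70 -> NA
Op 3: add NB@34 -> ring=[34:NB,70:NA]
Op 4: add NC@51 -> ring=[34:NB,51:NC,70:NA]
Op 5: add ND@94 -> ring=[34:NB,51:NC,70:NA,94:ND]
Op 6: route key 54: smallest pos >= 54 is 70 -> NA
Op 7: add NE@31 -> ring=[31:NE,34:NB,51:NC,70:NA,94:ND]
Final route key 43: smallest pos >= 43 is 51 -> NC

Answer: NC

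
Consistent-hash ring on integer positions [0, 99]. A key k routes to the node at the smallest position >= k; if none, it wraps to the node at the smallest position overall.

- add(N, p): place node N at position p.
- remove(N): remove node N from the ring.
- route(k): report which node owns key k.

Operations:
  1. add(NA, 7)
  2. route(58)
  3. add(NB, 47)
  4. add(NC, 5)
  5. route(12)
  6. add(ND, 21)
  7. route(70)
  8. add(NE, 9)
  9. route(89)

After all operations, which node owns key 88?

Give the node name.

Answer: NC

Derivation:
Op 1: add NA@7 -> ring=[7:NA]
Op 2: route key 58: none >= 58, wrap to smallest pos 7 -> NA
Op 3: add NB@47 -> ring=[7:NA,47:NB]
Op 4: add NC@5 -> ring=[5:NC,7:NA,47:NB]
Op 5: route key 12: smallest pos >= 12 is 47 -> NB
Op 6: add ND@21 -> ring=[5:NC,7:NA,21:ND,47:NB]
Op 7: route key 70: none >= 70, wrap to smallest pos 5 -> NC
Op 8: add NE@9 -> ring=[5:NC,7:NA,9:NE,21:ND,47:NB]
Op 9: route key 89: none >= 89, wrap to smallest pos 5 -> NC
Final route key 88: none >= 88, wrap to smallest pos 5 -> NC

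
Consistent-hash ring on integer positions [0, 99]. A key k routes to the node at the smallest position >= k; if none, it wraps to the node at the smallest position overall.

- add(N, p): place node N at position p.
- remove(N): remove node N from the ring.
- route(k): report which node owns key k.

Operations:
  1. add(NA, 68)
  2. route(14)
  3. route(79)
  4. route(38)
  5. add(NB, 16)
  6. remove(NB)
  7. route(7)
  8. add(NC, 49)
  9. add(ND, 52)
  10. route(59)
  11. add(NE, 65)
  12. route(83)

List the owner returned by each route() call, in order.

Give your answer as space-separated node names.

Answer: NA NA NA NA NA NC

Derivation:
Op 1: add NA@68 -> ring=[68:NA]
Op 2: route key 14: smallest pos >= 14 is 68 -> NA
Op 3: route key 79: none >= 79, wrap to smallest pos 68 -> NA
Op 4: route key 38: smallest pos >= 38 is 68 -> NA
Op 5: add NB@16 -> ring=[16:NB,68:NA]
Op 6: remove NB -> ring=[68:NA]
Op 7: route key 7: smallest pos >= 7 is 68 -> NA
Op 8: add NC@49 -> ring=[49:NC,68:NA]
Op 9: add ND@52 -> ring=[49:NC,52:ND,68:NA]
Op 10: route key 59: smallest pos >= 59 is 68 -> NA
Op 11: add NE@65 -> ring=[49:NC,52:ND,65:NE,68:NA]
Op 12: route key 83: none >= 83, wrap to smallest pos 49 -> NC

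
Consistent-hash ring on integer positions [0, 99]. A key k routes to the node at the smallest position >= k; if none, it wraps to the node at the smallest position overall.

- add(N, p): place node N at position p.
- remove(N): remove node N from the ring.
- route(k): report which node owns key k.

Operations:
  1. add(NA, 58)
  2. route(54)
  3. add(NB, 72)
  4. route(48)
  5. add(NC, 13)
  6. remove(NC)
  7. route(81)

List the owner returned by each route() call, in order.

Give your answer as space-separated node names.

Op 1: add NA@58 -> ring=[58:NA]
Op 2: route key 54: smallest pos >= 54 is 58 -> NA
Op 3: add NB@72 -> ring=[58:NA,72:NB]
Op 4: route key 48: smallest pos >= 48 is 58 -> NA
Op 5: add NC@13 -> ring=[13:NC,58:NA,72:NB]
Op 6: remove NC -> ring=[58:NA,72:NB]
Op 7: route key 81: none >= 81, wrap to smallest pos 58 -> NA

Answer: NA NA NA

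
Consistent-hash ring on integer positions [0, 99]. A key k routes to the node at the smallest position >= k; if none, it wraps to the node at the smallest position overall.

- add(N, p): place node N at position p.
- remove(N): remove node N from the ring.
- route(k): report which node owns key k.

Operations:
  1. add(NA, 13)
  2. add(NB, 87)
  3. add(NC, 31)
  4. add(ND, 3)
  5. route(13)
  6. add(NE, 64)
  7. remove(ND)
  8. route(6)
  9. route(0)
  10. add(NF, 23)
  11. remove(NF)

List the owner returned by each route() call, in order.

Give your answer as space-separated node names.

Answer: NA NA NA

Derivation:
Op 1: add NA@13 -> ring=[13:NA]
Op 2: add NB@87 -> ring=[13:NA,87:NB]
Op 3: add NC@31 -> ring=[13:NA,31:NC,87:NB]
Op 4: add ND@3 -> ring=[3:ND,13:NA,31:NC,87:NB]
Op 5: route key 13: smallest pos >= 13 is 13 -> NA
Op 6: add NE@64 -> ring=[3:ND,13:NA,31:NC,64:NE,87:NB]
Op 7: remove ND -> ring=[13:NA,31:NC,64:NE,87:NB]
Op 8: route key 6: smallest pos >= 6 is 13 -> NA
Op 9: route key 0: smallest pos >= 0 is 13 -> NA
Op 10: add NF@23 -> ring=[13:NA,23:NF,31:NC,64:NE,87:NB]
Op 11: remove NF -> ring=[13:NA,31:NC,64:NE,87:NB]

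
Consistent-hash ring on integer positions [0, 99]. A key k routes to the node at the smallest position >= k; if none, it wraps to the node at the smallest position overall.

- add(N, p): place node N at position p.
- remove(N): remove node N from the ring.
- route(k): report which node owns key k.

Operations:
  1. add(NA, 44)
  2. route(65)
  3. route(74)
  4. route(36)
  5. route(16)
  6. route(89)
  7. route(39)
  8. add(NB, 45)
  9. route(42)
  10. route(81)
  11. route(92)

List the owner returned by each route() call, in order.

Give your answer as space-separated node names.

Op 1: add NA@44 -> ring=[44:NA]
Op 2: route key 65: none >= 65, wrap to smallest pos 44 -> NA
Op 3: route key 74: none >= 74, wrap to smallest pos 44 -> NA
Op 4: route key 36: smallest pos >= 36 is 44 -> NA
Op 5: route key 16: smallest pos >= 16 is 44 -> NA
Op 6: route key 89: none >= 89, wrap to smallest pos 44 -> NA
Op 7: route key 39: smallest pos >= 39 is 44 -> NA
Op 8: add NB@45 -> ring=[44:NA,45:NB]
Op 9: route key 42: smallest pos >= 42 is 44 -> NA
Op 10: route key 81: none >= 81, wrap to smallest pos 44 -> NA
Op 11: route key 92: none >= 92, wrap to smallest pos 44 -> NA

Answer: NA NA NA NA NA NA NA NA NA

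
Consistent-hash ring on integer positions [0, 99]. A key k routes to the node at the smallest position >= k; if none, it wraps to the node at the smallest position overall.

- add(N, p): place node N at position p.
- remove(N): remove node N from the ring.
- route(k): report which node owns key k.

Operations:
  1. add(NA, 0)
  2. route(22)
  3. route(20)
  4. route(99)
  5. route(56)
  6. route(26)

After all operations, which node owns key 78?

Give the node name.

Answer: NA

Derivation:
Op 1: add NA@0 -> ring=[0:NA]
Op 2: route key 22: none >= 22, wrap to smallest pos 0 -> NA
Op 3: route key 20: none >= 20, wrap to smallest pos 0 -> NA
Op 4: route key 99: none >= 99, wrap to smallest pos 0 -> NA
Op 5: route key 56: none >= 56, wrap to smallest pos 0 -> NA
Op 6: route key 26: none >= 26, wrap to smallest pos 0 -> NA
Final route key 78: none >= 78, wrap to smallest pos 0 -> NA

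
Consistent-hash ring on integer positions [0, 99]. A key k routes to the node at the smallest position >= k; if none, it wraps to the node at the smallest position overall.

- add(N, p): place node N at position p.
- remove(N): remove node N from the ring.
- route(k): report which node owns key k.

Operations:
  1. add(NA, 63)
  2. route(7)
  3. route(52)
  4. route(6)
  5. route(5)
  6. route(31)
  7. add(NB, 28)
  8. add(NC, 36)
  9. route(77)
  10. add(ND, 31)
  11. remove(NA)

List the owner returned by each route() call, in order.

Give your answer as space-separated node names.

Op 1: add NA@63 -> ring=[63:NA]
Op 2: route key 7: smallest pos >= 7 is 63 -> NA
Op 3: route key 52: smallest pos >= 52 is 63 -> NA
Op 4: route key 6: smallest pos >= 6 is 63 -> NA
Op 5: route key 5: smallest pos >= 5 is 63 -> NA
Op 6: route key 31: smallest pos >= 31 is 63 -> NA
Op 7: add NB@28 -> ring=[28:NB,63:NA]
Op 8: add NC@36 -> ring=[28:NB,36:NC,63:NA]
Op 9: route key 77: none >= 77, wrap to smallest pos 28 -> NB
Op 10: add ND@31 -> ring=[28:NB,31:ND,36:NC,63:NA]
Op 11: remove NA -> ring=[28:NB,31:ND,36:NC]

Answer: NA NA NA NA NA NB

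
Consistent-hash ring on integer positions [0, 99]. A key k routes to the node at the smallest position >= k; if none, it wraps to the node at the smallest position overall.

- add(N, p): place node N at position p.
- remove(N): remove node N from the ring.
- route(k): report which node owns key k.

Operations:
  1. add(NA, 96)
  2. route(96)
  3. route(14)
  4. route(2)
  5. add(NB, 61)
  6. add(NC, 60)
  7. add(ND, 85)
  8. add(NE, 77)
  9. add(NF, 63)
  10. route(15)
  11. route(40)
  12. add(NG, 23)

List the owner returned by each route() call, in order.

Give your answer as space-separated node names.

Answer: NA NA NA NC NC

Derivation:
Op 1: add NA@96 -> ring=[96:NA]
Op 2: route key 96: smallest pos >= 96 is 96 -> NA
Op 3: route key 14: smallest pos >= 14 is 96 -> NA
Op 4: route key 2: smallest pos >= 2 is 96 -> NA
Op 5: add NB@61 -> ring=[61:NB,96:NA]
Op 6: add NC@60 -> ring=[60:NC,61:NB,96:NA]
Op 7: add ND@85 -> ring=[60:NC,61:NB,85:ND,96:NA]
Op 8: add NE@77 -> ring=[60:NC,61:NB,77:NE,85:ND,96:NA]
Op 9: add NF@63 -> ring=[60:NC,61:NB,63:NF,77:NE,85:ND,96:NA]
Op 10: route key 15: smallest pos >= 15 is 60 -> NC
Op 11: route key 40: smallest pos >= 40 is 60 -> NC
Op 12: add NG@23 -> ring=[23:NG,60:NC,61:NB,63:NF,77:NE,85:ND,96:NA]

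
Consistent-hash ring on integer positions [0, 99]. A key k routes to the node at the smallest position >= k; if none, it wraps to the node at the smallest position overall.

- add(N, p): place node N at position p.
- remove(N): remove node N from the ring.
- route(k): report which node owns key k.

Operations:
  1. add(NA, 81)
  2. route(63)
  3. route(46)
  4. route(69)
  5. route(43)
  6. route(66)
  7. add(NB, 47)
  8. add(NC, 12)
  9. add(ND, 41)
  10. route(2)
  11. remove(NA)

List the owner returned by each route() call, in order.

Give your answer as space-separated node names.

Answer: NA NA NA NA NA NC

Derivation:
Op 1: add NA@81 -> ring=[81:NA]
Op 2: route key 63: smallest pos >= 63 is 81 -> NA
Op 3: route key 46: smallest pos >= 46 is 81 -> NA
Op 4: route key 69: smallest pos >= 69 is 81 -> NA
Op 5: route key 43: smallest pos >= 43 is 81 -> NA
Op 6: route key 66: smallest pos >= 66 is 81 -> NA
Op 7: add NB@47 -> ring=[47:NB,81:NA]
Op 8: add NC@12 -> ring=[12:NC,47:NB,81:NA]
Op 9: add ND@41 -> ring=[12:NC,41:ND,47:NB,81:NA]
Op 10: route key 2: smallest pos >= 2 is 12 -> NC
Op 11: remove NA -> ring=[12:NC,41:ND,47:NB]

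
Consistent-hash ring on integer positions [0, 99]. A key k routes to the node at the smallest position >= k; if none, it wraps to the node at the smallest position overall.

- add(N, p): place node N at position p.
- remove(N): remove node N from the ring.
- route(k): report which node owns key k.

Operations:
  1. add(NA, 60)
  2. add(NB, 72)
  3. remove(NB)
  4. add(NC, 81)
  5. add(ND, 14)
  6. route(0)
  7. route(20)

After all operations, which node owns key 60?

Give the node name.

Op 1: add NA@60 -> ring=[60:NA]
Op 2: add NB@72 -> ring=[60:NA,72:NB]
Op 3: remove NB -> ring=[60:NA]
Op 4: add NC@81 -> ring=[60:NA,81:NC]
Op 5: add ND@14 -> ring=[14:ND,60:NA,81:NC]
Op 6: route key 0: smallest pos >= 0 is 14 -> ND
Op 7: route key 20: smallest pos >= 20 is 60 -> NA
Final route key 60: smallest pos >= 60 is 60 -> NA

Answer: NA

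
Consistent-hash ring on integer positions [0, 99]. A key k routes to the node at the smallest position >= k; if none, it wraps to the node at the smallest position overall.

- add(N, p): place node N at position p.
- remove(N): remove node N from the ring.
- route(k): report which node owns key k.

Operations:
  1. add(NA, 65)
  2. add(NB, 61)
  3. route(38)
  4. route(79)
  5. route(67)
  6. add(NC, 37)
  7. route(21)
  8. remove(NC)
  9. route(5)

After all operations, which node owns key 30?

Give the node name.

Op 1: add NA@65 -> ring=[65:NA]
Op 2: add NB@61 -> ring=[61:NB,65:NA]
Op 3: route key 38: smallest pos >= 38 is 61 -> NB
Op 4: route key 79: none >= 79, wrap to smallest pos 61 -> NB
Op 5: route key 67: none >= 67, wrap to smallest pos 61 -> NB
Op 6: add NC@37 -> ring=[37:NC,61:NB,65:NA]
Op 7: route key 21: smallest pos >= 21 is 37 -> NC
Op 8: remove NC -> ring=[61:NB,65:NA]
Op 9: route key 5: smallest pos >= 5 is 61 -> NB
Final route key 30: smallest pos >= 30 is 61 -> NB

Answer: NB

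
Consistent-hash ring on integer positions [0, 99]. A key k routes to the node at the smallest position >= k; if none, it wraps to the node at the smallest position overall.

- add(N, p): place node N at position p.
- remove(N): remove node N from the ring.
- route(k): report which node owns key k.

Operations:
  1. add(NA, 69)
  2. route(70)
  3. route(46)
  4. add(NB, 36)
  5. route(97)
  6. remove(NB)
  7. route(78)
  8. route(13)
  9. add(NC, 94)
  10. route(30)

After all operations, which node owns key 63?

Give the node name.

Answer: NA

Derivation:
Op 1: add NA@69 -> ring=[69:NA]
Op 2: route key 70: none >= 70, wrap to smallest pos 69 -> NA
Op 3: route key 46: smallest pos >= 46 is 69 -> NA
Op 4: add NB@36 -> ring=[36:NB,69:NA]
Op 5: route key 97: none >= 97, wrap to smallest pos 36 -> NB
Op 6: remove NB -> ring=[69:NA]
Op 7: route key 78: none >= 78, wrap to smallest pos 69 -> NA
Op 8: route key 13: smallest pos >= 13 is 69 -> NA
Op 9: add NC@94 -> ring=[69:NA,94:NC]
Op 10: route key 30: smallest pos >= 30 is 69 -> NA
Final route key 63: smallest pos >= 63 is 69 -> NA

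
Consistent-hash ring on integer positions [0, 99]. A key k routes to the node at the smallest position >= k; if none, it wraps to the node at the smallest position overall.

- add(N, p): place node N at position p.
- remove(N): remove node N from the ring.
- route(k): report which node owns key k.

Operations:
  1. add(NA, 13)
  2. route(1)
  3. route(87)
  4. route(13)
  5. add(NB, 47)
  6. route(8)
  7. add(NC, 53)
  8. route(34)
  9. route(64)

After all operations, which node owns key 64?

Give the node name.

Op 1: add NA@13 -> ring=[13:NA]
Op 2: route key 1: smallest pos >= 1 is 13 -> NA
Op 3: route key 87: none >= 87, wrap to smallest pos 13 -> NA
Op 4: route key 13: smallest pos >= 13 is 13 -> NA
Op 5: add NB@47 -> ring=[13:NA,47:NB]
Op 6: route key 8: smallest pos >= 8 is 13 -> NA
Op 7: add NC@53 -> ring=[13:NA,47:NB,53:NC]
Op 8: route key 34: smallest pos >= 34 is 47 -> NB
Op 9: route key 64: none >= 64, wrap to smallest pos 13 -> NA
Final route key 64: none >= 64, wrap to smallest pos 13 -> NA

Answer: NA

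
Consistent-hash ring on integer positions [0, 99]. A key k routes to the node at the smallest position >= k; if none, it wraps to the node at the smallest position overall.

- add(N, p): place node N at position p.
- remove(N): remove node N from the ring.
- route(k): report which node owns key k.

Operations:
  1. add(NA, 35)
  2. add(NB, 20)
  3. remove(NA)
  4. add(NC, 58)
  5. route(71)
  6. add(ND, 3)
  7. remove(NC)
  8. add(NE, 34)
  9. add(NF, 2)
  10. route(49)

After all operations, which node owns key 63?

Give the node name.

Op 1: add NA@35 -> ring=[35:NA]
Op 2: add NB@20 -> ring=[20:NB,35:NA]
Op 3: remove NA -> ring=[20:NB]
Op 4: add NC@58 -> ring=[20:NB,58:NC]
Op 5: route key 71: none >= 71, wrap to smallest pos 20 -> NB
Op 6: add ND@3 -> ring=[3:ND,20:NB,58:NC]
Op 7: remove NC -> ring=[3:ND,20:NB]
Op 8: add NE@34 -> ring=[3:ND,20:NB,34:NE]
Op 9: add NF@2 -> ring=[2:NF,3:ND,20:NB,34:NE]
Op 10: route key 49: none >= 49, wrap to smallest pos 2 -> NF
Final route key 63: none >= 63, wrap to smallest pos 2 -> NF

Answer: NF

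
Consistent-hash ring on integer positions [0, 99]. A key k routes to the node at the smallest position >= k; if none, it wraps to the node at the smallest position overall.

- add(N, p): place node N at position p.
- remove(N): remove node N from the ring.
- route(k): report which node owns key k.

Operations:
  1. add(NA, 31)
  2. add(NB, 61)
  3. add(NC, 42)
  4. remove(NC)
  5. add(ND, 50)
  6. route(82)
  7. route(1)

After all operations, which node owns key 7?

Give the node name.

Op 1: add NA@31 -> ring=[31:NA]
Op 2: add NB@61 -> ring=[31:NA,61:NB]
Op 3: add NC@42 -> ring=[31:NA,42:NC,61:NB]
Op 4: remove NC -> ring=[31:NA,61:NB]
Op 5: add ND@50 -> ring=[31:NA,50:ND,61:NB]
Op 6: route key 82: none >= 82, wrap to smallest pos 31 -> NA
Op 7: route key 1: smallest pos >= 1 is 31 -> NA
Final route key 7: smallest pos >= 7 is 31 -> NA

Answer: NA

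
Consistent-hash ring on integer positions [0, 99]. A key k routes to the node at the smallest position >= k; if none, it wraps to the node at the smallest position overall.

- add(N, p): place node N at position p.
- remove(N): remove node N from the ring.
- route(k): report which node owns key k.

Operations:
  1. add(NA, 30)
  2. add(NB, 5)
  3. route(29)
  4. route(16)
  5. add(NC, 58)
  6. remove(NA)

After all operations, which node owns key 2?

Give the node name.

Op 1: add NA@30 -> ring=[30:NA]
Op 2: add NB@5 -> ring=[5:NB,30:NA]
Op 3: route key 29: smallest pos >= 29 is 30 -> NA
Op 4: route key 16: smallest pos >= 16 is 30 -> NA
Op 5: add NC@58 -> ring=[5:NB,30:NA,58:NC]
Op 6: remove NA -> ring=[5:NB,58:NC]
Final route key 2: smallest pos >= 2 is 5 -> NB

Answer: NB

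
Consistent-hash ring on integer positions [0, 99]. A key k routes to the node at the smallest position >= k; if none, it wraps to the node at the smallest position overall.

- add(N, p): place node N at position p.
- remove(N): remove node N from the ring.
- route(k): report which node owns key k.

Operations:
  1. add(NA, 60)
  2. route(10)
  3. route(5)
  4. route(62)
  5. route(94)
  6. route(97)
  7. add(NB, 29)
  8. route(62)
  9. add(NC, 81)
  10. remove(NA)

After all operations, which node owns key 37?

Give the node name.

Answer: NC

Derivation:
Op 1: add NA@60 -> ring=[60:NA]
Op 2: route key 10: smallest pos >= 10 is 60 -> NA
Op 3: route key 5: smallest pos >= 5 is 60 -> NA
Op 4: route key 62: none >= 62, wrap to smallest pos 60 -> NA
Op 5: route key 94: none >= 94, wrap to smallest pos 60 -> NA
Op 6: route key 97: none >= 97, wrap to smallest pos 60 -> NA
Op 7: add NB@29 -> ring=[29:NB,60:NA]
Op 8: route key 62: none >= 62, wrap to smallest pos 29 -> NB
Op 9: add NC@81 -> ring=[29:NB,60:NA,81:NC]
Op 10: remove NA -> ring=[29:NB,81:NC]
Final route key 37: smallest pos >= 37 is 81 -> NC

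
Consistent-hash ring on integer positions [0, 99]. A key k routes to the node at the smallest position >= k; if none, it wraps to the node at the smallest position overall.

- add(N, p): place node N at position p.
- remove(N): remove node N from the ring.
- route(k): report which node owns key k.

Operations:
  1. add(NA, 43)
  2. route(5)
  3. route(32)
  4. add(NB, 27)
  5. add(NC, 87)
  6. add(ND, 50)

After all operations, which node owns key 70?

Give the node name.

Answer: NC

Derivation:
Op 1: add NA@43 -> ring=[43:NA]
Op 2: route key 5: smallest pos >= 5 is 43 -> NA
Op 3: route key 32: smallest pos >= 32 is 43 -> NA
Op 4: add NB@27 -> ring=[27:NB,43:NA]
Op 5: add NC@87 -> ring=[27:NB,43:NA,87:NC]
Op 6: add ND@50 -> ring=[27:NB,43:NA,50:ND,87:NC]
Final route key 70: smallest pos >= 70 is 87 -> NC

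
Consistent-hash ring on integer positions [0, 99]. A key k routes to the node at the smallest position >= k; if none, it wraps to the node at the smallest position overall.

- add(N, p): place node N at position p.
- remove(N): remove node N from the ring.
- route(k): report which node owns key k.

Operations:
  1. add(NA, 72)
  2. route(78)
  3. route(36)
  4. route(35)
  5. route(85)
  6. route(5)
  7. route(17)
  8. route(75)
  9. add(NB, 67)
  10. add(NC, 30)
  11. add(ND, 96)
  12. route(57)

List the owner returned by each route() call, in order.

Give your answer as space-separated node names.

Answer: NA NA NA NA NA NA NA NB

Derivation:
Op 1: add NA@72 -> ring=[72:NA]
Op 2: route key 78: none >= 78, wrap to smallest pos 72 -> NA
Op 3: route key 36: smallest pos >= 36 is 72 -> NA
Op 4: route key 35: smallest pos >= 35 is 72 -> NA
Op 5: route key 85: none >= 85, wrap to smallest pos 72 -> NA
Op 6: route key 5: smallest pos >= 5 is 72 -> NA
Op 7: route key 17: smallest pos >= 17 is 72 -> NA
Op 8: route key 75: none >= 75, wrap to smallest pos 72 -> NA
Op 9: add NB@67 -> ring=[67:NB,72:NA]
Op 10: add NC@30 -> ring=[30:NC,67:NB,72:NA]
Op 11: add ND@96 -> ring=[30:NC,67:NB,72:NA,96:ND]
Op 12: route key 57: smallest pos >= 57 is 67 -> NB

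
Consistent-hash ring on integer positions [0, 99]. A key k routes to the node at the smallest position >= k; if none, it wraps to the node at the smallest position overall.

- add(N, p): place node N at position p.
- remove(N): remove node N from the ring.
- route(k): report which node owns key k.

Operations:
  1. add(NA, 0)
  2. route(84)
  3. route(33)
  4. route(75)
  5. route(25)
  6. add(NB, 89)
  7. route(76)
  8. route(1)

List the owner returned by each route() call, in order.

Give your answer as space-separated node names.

Answer: NA NA NA NA NB NB

Derivation:
Op 1: add NA@0 -> ring=[0:NA]
Op 2: route key 84: none >= 84, wrap to smallest pos 0 -> NA
Op 3: route key 33: none >= 33, wrap to smallest pos 0 -> NA
Op 4: route key 75: none >= 75, wrap to smallest pos 0 -> NA
Op 5: route key 25: none >= 25, wrap to smallest pos 0 -> NA
Op 6: add NB@89 -> ring=[0:NA,89:NB]
Op 7: route key 76: smallest pos >= 76 is 89 -> NB
Op 8: route key 1: smallest pos >= 1 is 89 -> NB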